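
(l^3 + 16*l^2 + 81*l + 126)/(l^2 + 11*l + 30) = (l^2 + 10*l + 21)/(l + 5)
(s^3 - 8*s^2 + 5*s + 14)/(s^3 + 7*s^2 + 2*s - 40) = (s^2 - 6*s - 7)/(s^2 + 9*s + 20)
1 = 1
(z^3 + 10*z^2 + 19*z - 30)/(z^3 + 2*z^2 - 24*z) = (z^2 + 4*z - 5)/(z*(z - 4))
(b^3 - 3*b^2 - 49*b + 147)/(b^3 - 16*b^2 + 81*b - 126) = (b + 7)/(b - 6)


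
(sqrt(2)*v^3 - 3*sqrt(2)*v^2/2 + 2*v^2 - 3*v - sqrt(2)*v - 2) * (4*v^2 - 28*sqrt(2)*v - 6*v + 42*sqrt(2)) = 4*sqrt(2)*v^5 - 48*v^4 - 12*sqrt(2)*v^4 - 51*sqrt(2)*v^3 + 144*v^3 - 60*v^2 + 174*sqrt(2)*v^2 - 70*sqrt(2)*v - 72*v - 84*sqrt(2)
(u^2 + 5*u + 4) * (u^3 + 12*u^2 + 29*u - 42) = u^5 + 17*u^4 + 93*u^3 + 151*u^2 - 94*u - 168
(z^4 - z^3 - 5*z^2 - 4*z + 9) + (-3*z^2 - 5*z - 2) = z^4 - z^3 - 8*z^2 - 9*z + 7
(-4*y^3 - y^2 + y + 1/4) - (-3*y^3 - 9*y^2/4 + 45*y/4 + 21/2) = -y^3 + 5*y^2/4 - 41*y/4 - 41/4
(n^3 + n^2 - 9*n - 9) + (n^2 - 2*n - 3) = n^3 + 2*n^2 - 11*n - 12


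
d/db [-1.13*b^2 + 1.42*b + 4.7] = 1.42 - 2.26*b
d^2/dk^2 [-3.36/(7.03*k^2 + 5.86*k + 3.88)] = (332.108448*k^2 + 276.835776*k - 3.36*(14.06*k + 5.86)*(28.12*k + 11.72) + 183.297408)/(7.03*k^2 + 5.86*k + 3.88)^3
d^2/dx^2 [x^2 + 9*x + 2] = 2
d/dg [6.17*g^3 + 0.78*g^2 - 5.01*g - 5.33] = 18.51*g^2 + 1.56*g - 5.01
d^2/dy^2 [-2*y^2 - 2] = -4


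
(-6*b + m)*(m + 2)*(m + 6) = -6*b*m^2 - 48*b*m - 72*b + m^3 + 8*m^2 + 12*m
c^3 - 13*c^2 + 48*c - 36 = (c - 6)^2*(c - 1)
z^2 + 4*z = z*(z + 4)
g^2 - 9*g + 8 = (g - 8)*(g - 1)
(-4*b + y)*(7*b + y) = -28*b^2 + 3*b*y + y^2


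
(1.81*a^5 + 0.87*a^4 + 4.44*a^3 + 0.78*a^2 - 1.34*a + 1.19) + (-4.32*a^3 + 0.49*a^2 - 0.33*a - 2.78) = 1.81*a^5 + 0.87*a^4 + 0.12*a^3 + 1.27*a^2 - 1.67*a - 1.59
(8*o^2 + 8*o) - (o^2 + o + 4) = 7*o^2 + 7*o - 4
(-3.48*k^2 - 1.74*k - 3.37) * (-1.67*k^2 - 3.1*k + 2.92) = 5.8116*k^4 + 13.6938*k^3 + 0.860300000000001*k^2 + 5.3662*k - 9.8404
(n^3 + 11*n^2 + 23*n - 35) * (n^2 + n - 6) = n^5 + 12*n^4 + 28*n^3 - 78*n^2 - 173*n + 210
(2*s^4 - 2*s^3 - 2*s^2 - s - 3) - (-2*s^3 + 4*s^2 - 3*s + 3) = 2*s^4 - 6*s^2 + 2*s - 6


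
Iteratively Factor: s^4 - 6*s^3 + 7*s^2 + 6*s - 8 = (s - 4)*(s^3 - 2*s^2 - s + 2) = (s - 4)*(s - 1)*(s^2 - s - 2) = (s - 4)*(s - 1)*(s + 1)*(s - 2)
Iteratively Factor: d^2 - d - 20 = (d + 4)*(d - 5)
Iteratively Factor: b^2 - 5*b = (b)*(b - 5)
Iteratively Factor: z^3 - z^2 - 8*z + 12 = (z - 2)*(z^2 + z - 6) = (z - 2)^2*(z + 3)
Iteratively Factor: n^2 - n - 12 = (n + 3)*(n - 4)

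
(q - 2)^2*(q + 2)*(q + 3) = q^4 + q^3 - 10*q^2 - 4*q + 24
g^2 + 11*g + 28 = (g + 4)*(g + 7)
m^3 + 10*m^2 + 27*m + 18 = (m + 1)*(m + 3)*(m + 6)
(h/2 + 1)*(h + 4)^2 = h^3/2 + 5*h^2 + 16*h + 16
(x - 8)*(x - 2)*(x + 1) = x^3 - 9*x^2 + 6*x + 16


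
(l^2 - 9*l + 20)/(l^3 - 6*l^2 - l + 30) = (l - 4)/(l^2 - l - 6)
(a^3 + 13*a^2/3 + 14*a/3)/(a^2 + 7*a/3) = a + 2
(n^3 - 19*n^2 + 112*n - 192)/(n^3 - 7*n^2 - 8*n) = (n^2 - 11*n + 24)/(n*(n + 1))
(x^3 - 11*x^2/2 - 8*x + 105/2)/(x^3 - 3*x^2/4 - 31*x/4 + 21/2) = 2*(2*x^2 - 17*x + 35)/(4*x^2 - 15*x + 14)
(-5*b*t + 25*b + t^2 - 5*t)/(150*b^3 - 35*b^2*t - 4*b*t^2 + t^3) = (t - 5)/(-30*b^2 + b*t + t^2)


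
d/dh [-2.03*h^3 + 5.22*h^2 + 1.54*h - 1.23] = -6.09*h^2 + 10.44*h + 1.54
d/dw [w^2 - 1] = 2*w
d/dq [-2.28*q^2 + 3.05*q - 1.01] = 3.05 - 4.56*q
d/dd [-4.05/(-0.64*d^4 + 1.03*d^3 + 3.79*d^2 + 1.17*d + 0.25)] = (-10.368*d^3 + 12.5145*d^2 + 30.699*d + 4.7385)/(-0.64*d^4 + 1.03*d^3 + 3.79*d^2 + 1.17*d + 0.25)^2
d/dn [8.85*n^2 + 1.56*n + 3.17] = 17.7*n + 1.56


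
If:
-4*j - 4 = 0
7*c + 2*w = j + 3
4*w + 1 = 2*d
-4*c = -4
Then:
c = 1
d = -9/2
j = -1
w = -5/2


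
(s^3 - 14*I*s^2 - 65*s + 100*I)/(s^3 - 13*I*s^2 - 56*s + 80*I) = (s - 5*I)/(s - 4*I)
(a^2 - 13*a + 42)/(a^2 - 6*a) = (a - 7)/a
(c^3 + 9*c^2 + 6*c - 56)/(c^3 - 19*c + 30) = (c^2 + 11*c + 28)/(c^2 + 2*c - 15)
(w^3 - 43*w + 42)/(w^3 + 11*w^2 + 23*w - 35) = (w - 6)/(w + 5)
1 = 1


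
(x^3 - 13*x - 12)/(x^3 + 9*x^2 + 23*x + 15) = (x - 4)/(x + 5)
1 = 1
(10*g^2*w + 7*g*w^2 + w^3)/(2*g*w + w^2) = 5*g + w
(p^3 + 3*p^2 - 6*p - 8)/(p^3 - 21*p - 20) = (p - 2)/(p - 5)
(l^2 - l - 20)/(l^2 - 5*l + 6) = (l^2 - l - 20)/(l^2 - 5*l + 6)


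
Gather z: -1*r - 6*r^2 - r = -6*r^2 - 2*r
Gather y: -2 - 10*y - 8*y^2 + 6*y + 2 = -8*y^2 - 4*y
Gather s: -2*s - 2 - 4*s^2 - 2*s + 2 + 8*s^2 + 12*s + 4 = 4*s^2 + 8*s + 4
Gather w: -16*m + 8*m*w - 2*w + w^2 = -16*m + w^2 + w*(8*m - 2)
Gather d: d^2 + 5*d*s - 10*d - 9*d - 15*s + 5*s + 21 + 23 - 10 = d^2 + d*(5*s - 19) - 10*s + 34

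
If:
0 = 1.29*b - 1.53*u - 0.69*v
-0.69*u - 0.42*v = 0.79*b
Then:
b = -0.0793310463121784*v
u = -0.517867352773013*v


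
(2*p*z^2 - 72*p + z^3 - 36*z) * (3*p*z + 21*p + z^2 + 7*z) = 6*p^2*z^3 + 42*p^2*z^2 - 216*p^2*z - 1512*p^2 + 5*p*z^4 + 35*p*z^3 - 180*p*z^2 - 1260*p*z + z^5 + 7*z^4 - 36*z^3 - 252*z^2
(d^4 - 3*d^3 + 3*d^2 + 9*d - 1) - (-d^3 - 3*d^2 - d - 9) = d^4 - 2*d^3 + 6*d^2 + 10*d + 8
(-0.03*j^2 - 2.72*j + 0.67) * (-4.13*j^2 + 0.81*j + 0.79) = 0.1239*j^4 + 11.2093*j^3 - 4.994*j^2 - 1.6061*j + 0.5293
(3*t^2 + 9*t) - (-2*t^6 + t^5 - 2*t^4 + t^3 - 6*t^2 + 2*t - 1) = 2*t^6 - t^5 + 2*t^4 - t^3 + 9*t^2 + 7*t + 1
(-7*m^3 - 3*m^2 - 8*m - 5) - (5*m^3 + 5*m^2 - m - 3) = -12*m^3 - 8*m^2 - 7*m - 2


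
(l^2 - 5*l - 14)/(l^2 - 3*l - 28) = (l + 2)/(l + 4)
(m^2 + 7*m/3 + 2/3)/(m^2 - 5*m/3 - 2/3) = (m + 2)/(m - 2)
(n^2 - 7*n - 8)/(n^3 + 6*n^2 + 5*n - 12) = (n^2 - 7*n - 8)/(n^3 + 6*n^2 + 5*n - 12)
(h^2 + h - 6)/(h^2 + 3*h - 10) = (h + 3)/(h + 5)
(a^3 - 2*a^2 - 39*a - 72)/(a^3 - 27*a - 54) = (a - 8)/(a - 6)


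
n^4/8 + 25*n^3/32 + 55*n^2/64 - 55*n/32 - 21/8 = (n/4 + 1)*(n/2 + 1)*(n - 3/2)*(n + 7/4)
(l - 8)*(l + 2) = l^2 - 6*l - 16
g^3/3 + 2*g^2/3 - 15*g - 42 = (g/3 + 1)*(g - 7)*(g + 6)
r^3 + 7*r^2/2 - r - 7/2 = (r - 1)*(r + 1)*(r + 7/2)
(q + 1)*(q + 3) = q^2 + 4*q + 3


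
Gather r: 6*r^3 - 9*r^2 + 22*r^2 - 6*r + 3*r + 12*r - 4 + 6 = 6*r^3 + 13*r^2 + 9*r + 2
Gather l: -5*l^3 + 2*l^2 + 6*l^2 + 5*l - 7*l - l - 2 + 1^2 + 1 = -5*l^3 + 8*l^2 - 3*l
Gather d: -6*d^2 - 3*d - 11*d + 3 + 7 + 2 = -6*d^2 - 14*d + 12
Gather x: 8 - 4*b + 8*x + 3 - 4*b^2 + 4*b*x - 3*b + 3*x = -4*b^2 - 7*b + x*(4*b + 11) + 11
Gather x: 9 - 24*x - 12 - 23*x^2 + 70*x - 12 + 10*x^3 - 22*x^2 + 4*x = 10*x^3 - 45*x^2 + 50*x - 15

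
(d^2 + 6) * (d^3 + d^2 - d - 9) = d^5 + d^4 + 5*d^3 - 3*d^2 - 6*d - 54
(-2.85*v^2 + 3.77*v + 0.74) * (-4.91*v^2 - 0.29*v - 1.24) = 13.9935*v^4 - 17.6842*v^3 - 1.1927*v^2 - 4.8894*v - 0.9176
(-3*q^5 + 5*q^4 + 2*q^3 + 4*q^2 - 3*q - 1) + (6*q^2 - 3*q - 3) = -3*q^5 + 5*q^4 + 2*q^3 + 10*q^2 - 6*q - 4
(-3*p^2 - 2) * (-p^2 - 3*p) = 3*p^4 + 9*p^3 + 2*p^2 + 6*p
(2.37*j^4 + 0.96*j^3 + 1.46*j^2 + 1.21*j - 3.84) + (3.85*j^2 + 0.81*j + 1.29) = 2.37*j^4 + 0.96*j^3 + 5.31*j^2 + 2.02*j - 2.55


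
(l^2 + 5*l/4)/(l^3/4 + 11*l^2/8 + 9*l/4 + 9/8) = 2*l*(4*l + 5)/(2*l^3 + 11*l^2 + 18*l + 9)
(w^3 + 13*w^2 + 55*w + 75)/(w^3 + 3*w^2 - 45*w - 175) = (w + 3)/(w - 7)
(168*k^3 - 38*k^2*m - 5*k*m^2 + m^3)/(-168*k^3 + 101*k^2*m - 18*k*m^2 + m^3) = (-24*k^2 + 2*k*m + m^2)/(24*k^2 - 11*k*m + m^2)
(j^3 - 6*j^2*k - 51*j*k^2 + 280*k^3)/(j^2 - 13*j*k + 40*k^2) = j + 7*k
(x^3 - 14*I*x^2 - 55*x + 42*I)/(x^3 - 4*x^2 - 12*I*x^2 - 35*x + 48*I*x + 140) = (x^2 - 7*I*x - 6)/(x^2 - x*(4 + 5*I) + 20*I)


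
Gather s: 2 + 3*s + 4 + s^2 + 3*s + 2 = s^2 + 6*s + 8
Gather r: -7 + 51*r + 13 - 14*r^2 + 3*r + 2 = -14*r^2 + 54*r + 8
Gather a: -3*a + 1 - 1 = -3*a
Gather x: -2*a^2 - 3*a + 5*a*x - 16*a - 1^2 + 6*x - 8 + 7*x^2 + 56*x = -2*a^2 - 19*a + 7*x^2 + x*(5*a + 62) - 9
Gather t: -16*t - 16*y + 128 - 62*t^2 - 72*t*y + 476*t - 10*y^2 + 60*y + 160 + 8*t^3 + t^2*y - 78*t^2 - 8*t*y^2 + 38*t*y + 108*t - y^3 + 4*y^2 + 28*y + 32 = 8*t^3 + t^2*(y - 140) + t*(-8*y^2 - 34*y + 568) - y^3 - 6*y^2 + 72*y + 320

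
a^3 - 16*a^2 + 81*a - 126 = (a - 7)*(a - 6)*(a - 3)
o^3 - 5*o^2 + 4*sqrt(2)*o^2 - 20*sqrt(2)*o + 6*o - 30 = (o - 5)*(o + sqrt(2))*(o + 3*sqrt(2))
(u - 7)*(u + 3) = u^2 - 4*u - 21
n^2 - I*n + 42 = (n - 7*I)*(n + 6*I)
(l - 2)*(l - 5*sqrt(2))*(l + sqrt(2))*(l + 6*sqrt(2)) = l^4 - 2*l^3 + 2*sqrt(2)*l^3 - 58*l^2 - 4*sqrt(2)*l^2 - 60*sqrt(2)*l + 116*l + 120*sqrt(2)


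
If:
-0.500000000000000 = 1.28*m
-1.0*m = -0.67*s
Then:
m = -0.39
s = -0.58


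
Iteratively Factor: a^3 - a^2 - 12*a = (a - 4)*(a^2 + 3*a) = a*(a - 4)*(a + 3)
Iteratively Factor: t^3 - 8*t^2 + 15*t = (t)*(t^2 - 8*t + 15) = t*(t - 3)*(t - 5)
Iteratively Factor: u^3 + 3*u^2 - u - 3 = (u - 1)*(u^2 + 4*u + 3) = (u - 1)*(u + 1)*(u + 3)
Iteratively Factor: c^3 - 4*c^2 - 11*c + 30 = (c - 5)*(c^2 + c - 6) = (c - 5)*(c - 2)*(c + 3)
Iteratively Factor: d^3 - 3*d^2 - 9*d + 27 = (d + 3)*(d^2 - 6*d + 9) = (d - 3)*(d + 3)*(d - 3)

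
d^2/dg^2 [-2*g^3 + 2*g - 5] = -12*g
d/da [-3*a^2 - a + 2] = -6*a - 1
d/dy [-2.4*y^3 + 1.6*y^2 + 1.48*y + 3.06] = -7.2*y^2 + 3.2*y + 1.48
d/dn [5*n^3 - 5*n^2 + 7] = 5*n*(3*n - 2)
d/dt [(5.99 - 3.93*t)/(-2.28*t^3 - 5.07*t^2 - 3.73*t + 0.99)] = (-17.9208*t^3 + 21.0465*t^2 + 60.7386*t + 18.452)/(5.1984*t^6 + 23.1192*t^5 + 42.7137*t^4 + 33.3078*t^3 + 3.8743*t^2 - 7.3854*t + 0.9801)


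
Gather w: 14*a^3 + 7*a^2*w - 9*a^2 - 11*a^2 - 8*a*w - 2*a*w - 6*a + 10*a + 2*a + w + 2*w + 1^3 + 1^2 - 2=14*a^3 - 20*a^2 + 6*a + w*(7*a^2 - 10*a + 3)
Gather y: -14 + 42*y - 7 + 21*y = 63*y - 21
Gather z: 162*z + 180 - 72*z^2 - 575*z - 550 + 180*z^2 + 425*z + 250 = 108*z^2 + 12*z - 120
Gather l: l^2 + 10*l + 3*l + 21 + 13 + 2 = l^2 + 13*l + 36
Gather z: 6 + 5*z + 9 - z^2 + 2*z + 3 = -z^2 + 7*z + 18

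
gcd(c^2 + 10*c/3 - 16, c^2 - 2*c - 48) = c + 6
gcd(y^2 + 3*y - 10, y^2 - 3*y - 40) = y + 5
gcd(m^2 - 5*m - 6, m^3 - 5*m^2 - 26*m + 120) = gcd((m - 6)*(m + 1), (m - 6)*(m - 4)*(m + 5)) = m - 6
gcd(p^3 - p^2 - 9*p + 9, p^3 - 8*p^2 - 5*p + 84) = p + 3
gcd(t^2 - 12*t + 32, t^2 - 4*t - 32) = t - 8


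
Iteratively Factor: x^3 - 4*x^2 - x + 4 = (x - 1)*(x^2 - 3*x - 4) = (x - 1)*(x + 1)*(x - 4)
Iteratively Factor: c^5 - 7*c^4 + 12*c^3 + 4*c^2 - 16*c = (c - 4)*(c^4 - 3*c^3 + 4*c) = (c - 4)*(c + 1)*(c^3 - 4*c^2 + 4*c) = (c - 4)*(c - 2)*(c + 1)*(c^2 - 2*c) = (c - 4)*(c - 2)^2*(c + 1)*(c)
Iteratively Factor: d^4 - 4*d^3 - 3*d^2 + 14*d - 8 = (d - 1)*(d^3 - 3*d^2 - 6*d + 8) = (d - 4)*(d - 1)*(d^2 + d - 2) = (d - 4)*(d - 1)^2*(d + 2)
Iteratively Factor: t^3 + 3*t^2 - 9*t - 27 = (t + 3)*(t^2 - 9) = (t - 3)*(t + 3)*(t + 3)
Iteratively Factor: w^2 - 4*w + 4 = (w - 2)*(w - 2)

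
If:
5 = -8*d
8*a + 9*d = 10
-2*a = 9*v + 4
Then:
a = 125/64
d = -5/8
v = -253/288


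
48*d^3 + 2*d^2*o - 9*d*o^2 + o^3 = (-8*d + o)*(-3*d + o)*(2*d + o)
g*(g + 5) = g^2 + 5*g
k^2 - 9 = (k - 3)*(k + 3)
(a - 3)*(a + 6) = a^2 + 3*a - 18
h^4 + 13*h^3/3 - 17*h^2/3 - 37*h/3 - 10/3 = (h - 2)*(h + 1/3)*(h + 1)*(h + 5)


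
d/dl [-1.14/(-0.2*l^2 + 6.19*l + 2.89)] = (7.0566 - 0.456*l)/(-0.2*l^2 + 6.19*l + 2.89)^2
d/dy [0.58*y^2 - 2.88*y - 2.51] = 1.16*y - 2.88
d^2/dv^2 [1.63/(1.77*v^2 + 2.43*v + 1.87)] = (-10.213254*v^2 - 14.021586*v + 1.63*(3.54*v + 2.43)*(7.08*v + 4.86) - 10.790274)/(1.77*v^2 + 2.43*v + 1.87)^3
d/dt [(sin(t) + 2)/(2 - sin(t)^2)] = (sin(t)^2 + 4*sin(t) + 2)*cos(t)/(sin(t)^2 - 2)^2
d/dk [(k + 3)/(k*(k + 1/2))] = 2*(-2*k^2 - 12*k - 3)/(k^2*(4*k^2 + 4*k + 1))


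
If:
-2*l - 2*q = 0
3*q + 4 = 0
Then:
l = 4/3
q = -4/3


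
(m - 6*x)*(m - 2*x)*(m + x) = m^3 - 7*m^2*x + 4*m*x^2 + 12*x^3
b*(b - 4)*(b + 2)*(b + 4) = b^4 + 2*b^3 - 16*b^2 - 32*b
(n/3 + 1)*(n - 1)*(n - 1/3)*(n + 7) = n^4/3 + 26*n^3/9 + 8*n^2/3 - 74*n/9 + 7/3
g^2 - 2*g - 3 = (g - 3)*(g + 1)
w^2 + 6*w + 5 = (w + 1)*(w + 5)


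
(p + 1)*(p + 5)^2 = p^3 + 11*p^2 + 35*p + 25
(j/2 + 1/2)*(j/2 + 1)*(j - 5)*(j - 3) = j^4/4 - 5*j^3/4 - 7*j^2/4 + 29*j/4 + 15/2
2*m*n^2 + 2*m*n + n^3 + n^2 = n*(2*m + n)*(n + 1)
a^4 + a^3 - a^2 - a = a*(a - 1)*(a + 1)^2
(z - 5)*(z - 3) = z^2 - 8*z + 15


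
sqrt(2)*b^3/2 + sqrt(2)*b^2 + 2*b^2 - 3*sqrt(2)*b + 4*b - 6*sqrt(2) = (b - sqrt(2))*(b + 3*sqrt(2))*(sqrt(2)*b/2 + sqrt(2))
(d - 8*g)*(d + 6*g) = d^2 - 2*d*g - 48*g^2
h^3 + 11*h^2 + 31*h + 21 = (h + 1)*(h + 3)*(h + 7)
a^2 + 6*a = a*(a + 6)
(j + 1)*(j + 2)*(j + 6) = j^3 + 9*j^2 + 20*j + 12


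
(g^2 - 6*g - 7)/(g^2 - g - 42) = (g + 1)/(g + 6)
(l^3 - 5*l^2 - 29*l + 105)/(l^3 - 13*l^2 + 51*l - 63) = (l + 5)/(l - 3)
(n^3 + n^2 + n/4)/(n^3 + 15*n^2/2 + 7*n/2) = (n + 1/2)/(n + 7)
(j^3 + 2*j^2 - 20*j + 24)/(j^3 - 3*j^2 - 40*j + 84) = (j - 2)/(j - 7)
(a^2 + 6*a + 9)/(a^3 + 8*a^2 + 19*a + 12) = (a + 3)/(a^2 + 5*a + 4)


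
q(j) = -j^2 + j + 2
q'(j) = 1 - 2*j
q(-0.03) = 1.97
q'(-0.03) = 1.06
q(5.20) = -19.84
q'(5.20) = -9.40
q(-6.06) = -40.78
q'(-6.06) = 13.12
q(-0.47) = 1.31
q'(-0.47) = 1.94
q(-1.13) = -0.41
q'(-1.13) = 3.26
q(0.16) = 2.13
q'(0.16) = 0.68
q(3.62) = -7.48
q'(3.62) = -6.24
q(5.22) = -20.03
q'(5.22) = -9.44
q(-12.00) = -154.00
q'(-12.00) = 25.00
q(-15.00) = -238.00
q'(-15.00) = 31.00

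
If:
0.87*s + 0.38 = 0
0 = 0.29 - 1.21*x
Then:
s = -0.44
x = 0.24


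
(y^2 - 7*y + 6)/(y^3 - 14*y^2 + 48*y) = (y - 1)/(y*(y - 8))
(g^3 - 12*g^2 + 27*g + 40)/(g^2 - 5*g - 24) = (g^2 - 4*g - 5)/(g + 3)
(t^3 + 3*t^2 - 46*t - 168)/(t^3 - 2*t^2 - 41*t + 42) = (t + 4)/(t - 1)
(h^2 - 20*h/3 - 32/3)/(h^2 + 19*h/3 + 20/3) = (h - 8)/(h + 5)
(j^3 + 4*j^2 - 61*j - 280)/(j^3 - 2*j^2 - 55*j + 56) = (j + 5)/(j - 1)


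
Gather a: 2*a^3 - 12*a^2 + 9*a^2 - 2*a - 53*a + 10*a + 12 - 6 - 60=2*a^3 - 3*a^2 - 45*a - 54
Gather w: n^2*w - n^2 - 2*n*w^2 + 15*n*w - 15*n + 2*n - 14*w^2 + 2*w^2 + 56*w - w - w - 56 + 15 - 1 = -n^2 - 13*n + w^2*(-2*n - 12) + w*(n^2 + 15*n + 54) - 42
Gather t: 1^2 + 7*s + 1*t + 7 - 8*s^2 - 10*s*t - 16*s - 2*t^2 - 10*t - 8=-8*s^2 - 9*s - 2*t^2 + t*(-10*s - 9)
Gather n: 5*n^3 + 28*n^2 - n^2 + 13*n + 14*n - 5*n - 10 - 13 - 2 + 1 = 5*n^3 + 27*n^2 + 22*n - 24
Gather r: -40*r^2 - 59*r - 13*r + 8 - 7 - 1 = -40*r^2 - 72*r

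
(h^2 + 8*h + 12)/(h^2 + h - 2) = (h + 6)/(h - 1)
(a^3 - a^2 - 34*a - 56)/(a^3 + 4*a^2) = 1 - 5/a - 14/a^2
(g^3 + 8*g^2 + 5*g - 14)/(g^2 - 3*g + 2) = (g^2 + 9*g + 14)/(g - 2)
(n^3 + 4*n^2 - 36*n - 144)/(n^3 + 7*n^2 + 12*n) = (n^2 - 36)/(n*(n + 3))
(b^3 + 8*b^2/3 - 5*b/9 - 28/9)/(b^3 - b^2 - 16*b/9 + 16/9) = (3*b + 7)/(3*b - 4)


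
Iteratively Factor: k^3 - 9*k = (k)*(k^2 - 9) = k*(k - 3)*(k + 3)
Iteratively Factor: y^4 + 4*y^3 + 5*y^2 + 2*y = (y + 2)*(y^3 + 2*y^2 + y) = (y + 1)*(y + 2)*(y^2 + y) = (y + 1)^2*(y + 2)*(y)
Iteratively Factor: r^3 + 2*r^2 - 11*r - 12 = (r - 3)*(r^2 + 5*r + 4) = (r - 3)*(r + 4)*(r + 1)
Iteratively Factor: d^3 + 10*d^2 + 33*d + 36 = (d + 3)*(d^2 + 7*d + 12) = (d + 3)^2*(d + 4)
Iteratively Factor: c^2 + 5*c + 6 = (c + 3)*(c + 2)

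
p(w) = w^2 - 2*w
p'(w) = 2*w - 2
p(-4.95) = 34.40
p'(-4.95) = -11.90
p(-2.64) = 12.25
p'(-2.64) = -7.28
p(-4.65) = 30.92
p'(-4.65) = -11.30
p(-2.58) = 11.82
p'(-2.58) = -7.16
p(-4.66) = 31.04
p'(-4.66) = -11.32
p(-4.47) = 28.92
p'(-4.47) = -10.94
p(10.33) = 86.05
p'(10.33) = 18.66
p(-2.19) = 9.18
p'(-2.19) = -6.38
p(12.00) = 120.00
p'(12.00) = 22.00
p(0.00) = 0.00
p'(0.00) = -2.00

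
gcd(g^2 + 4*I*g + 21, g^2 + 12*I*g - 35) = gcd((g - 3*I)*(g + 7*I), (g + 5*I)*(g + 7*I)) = g + 7*I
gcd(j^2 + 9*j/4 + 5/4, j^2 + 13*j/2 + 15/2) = 1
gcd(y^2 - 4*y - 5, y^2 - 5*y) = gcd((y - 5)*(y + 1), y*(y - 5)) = y - 5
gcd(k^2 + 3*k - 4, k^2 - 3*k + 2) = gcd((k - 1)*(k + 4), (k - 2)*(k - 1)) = k - 1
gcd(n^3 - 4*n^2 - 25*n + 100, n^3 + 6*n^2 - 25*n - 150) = n^2 - 25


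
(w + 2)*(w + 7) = w^2 + 9*w + 14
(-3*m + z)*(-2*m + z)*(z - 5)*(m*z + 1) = 6*m^3*z^2 - 30*m^3*z - 5*m^2*z^3 + 25*m^2*z^2 + 6*m^2*z - 30*m^2 + m*z^4 - 5*m*z^3 - 5*m*z^2 + 25*m*z + z^3 - 5*z^2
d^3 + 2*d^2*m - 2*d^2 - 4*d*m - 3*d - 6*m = (d - 3)*(d + 1)*(d + 2*m)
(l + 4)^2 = l^2 + 8*l + 16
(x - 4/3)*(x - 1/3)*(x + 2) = x^3 + x^2/3 - 26*x/9 + 8/9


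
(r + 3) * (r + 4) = r^2 + 7*r + 12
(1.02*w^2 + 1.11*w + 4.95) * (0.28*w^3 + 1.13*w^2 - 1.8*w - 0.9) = 0.2856*w^5 + 1.4634*w^4 + 0.8043*w^3 + 2.6775*w^2 - 9.909*w - 4.455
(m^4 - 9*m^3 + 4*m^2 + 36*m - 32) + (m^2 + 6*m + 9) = m^4 - 9*m^3 + 5*m^2 + 42*m - 23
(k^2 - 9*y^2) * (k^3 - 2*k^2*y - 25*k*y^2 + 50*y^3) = k^5 - 2*k^4*y - 34*k^3*y^2 + 68*k^2*y^3 + 225*k*y^4 - 450*y^5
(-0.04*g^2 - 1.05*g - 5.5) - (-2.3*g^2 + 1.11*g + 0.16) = 2.26*g^2 - 2.16*g - 5.66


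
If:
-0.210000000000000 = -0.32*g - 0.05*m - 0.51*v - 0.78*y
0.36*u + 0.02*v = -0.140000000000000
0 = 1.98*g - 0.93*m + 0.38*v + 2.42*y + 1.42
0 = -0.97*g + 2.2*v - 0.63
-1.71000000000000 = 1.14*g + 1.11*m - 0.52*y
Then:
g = -1.76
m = 0.85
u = -0.36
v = -0.49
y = 1.25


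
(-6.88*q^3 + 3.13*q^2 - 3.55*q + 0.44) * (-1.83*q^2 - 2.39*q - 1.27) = 12.5904*q^5 + 10.7153*q^4 + 7.7534*q^3 + 3.7042*q^2 + 3.4569*q - 0.5588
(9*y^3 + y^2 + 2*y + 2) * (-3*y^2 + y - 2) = -27*y^5 + 6*y^4 - 23*y^3 - 6*y^2 - 2*y - 4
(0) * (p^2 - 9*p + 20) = 0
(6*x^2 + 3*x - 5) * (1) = 6*x^2 + 3*x - 5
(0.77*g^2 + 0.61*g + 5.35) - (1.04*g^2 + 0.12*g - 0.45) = -0.27*g^2 + 0.49*g + 5.8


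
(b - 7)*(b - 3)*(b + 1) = b^3 - 9*b^2 + 11*b + 21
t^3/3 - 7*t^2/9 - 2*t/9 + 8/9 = (t/3 + 1/3)*(t - 2)*(t - 4/3)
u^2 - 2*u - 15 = (u - 5)*(u + 3)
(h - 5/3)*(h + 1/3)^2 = h^3 - h^2 - h - 5/27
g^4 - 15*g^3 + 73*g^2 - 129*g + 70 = (g - 7)*(g - 5)*(g - 2)*(g - 1)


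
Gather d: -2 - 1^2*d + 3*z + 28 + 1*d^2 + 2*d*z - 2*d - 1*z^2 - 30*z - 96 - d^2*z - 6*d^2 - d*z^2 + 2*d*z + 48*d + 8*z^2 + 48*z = d^2*(-z - 5) + d*(-z^2 + 4*z + 45) + 7*z^2 + 21*z - 70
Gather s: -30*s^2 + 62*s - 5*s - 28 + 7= -30*s^2 + 57*s - 21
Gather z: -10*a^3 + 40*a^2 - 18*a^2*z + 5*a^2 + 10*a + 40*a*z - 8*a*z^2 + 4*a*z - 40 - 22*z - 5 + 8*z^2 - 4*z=-10*a^3 + 45*a^2 + 10*a + z^2*(8 - 8*a) + z*(-18*a^2 + 44*a - 26) - 45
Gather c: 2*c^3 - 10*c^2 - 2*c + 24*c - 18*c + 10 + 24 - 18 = 2*c^3 - 10*c^2 + 4*c + 16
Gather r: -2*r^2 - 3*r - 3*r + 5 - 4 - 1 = -2*r^2 - 6*r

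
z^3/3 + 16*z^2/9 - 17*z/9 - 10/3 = (z/3 + 1/3)*(z - 5/3)*(z + 6)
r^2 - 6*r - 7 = (r - 7)*(r + 1)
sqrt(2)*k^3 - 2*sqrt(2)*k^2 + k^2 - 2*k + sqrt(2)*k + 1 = (k - 1)^2*(sqrt(2)*k + 1)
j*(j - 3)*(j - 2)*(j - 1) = j^4 - 6*j^3 + 11*j^2 - 6*j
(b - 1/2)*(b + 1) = b^2 + b/2 - 1/2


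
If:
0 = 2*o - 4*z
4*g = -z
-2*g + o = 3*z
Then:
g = 0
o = 0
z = 0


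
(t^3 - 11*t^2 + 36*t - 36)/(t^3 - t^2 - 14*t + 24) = (t - 6)/(t + 4)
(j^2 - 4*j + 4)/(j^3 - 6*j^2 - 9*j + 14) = (j^2 - 4*j + 4)/(j^3 - 6*j^2 - 9*j + 14)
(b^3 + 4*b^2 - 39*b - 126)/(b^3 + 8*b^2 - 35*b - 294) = (b + 3)/(b + 7)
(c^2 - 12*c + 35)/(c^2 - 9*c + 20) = (c - 7)/(c - 4)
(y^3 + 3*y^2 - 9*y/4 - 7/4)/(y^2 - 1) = (y^2 + 4*y + 7/4)/(y + 1)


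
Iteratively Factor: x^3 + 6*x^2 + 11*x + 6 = (x + 1)*(x^2 + 5*x + 6) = (x + 1)*(x + 3)*(x + 2)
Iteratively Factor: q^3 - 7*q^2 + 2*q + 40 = (q + 2)*(q^2 - 9*q + 20) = (q - 4)*(q + 2)*(q - 5)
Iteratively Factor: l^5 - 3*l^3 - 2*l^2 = (l - 2)*(l^4 + 2*l^3 + l^2) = (l - 2)*(l + 1)*(l^3 + l^2) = l*(l - 2)*(l + 1)*(l^2 + l) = l^2*(l - 2)*(l + 1)*(l + 1)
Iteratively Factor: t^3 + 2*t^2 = (t + 2)*(t^2) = t*(t + 2)*(t)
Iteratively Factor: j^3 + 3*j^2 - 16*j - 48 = (j - 4)*(j^2 + 7*j + 12) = (j - 4)*(j + 4)*(j + 3)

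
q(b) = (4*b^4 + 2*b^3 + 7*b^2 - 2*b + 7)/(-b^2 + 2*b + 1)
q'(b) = (2*b - 2)*(4*b^4 + 2*b^3 + 7*b^2 - 2*b + 7)/(-b^2 + 2*b + 1)^2 + (16*b^3 + 6*b^2 + 14*b - 2)/(-b^2 + 2*b + 1) = 2*(-4*b^5 + 11*b^4 + 12*b^3 + 9*b^2 + 14*b - 8)/(b^4 - 4*b^3 + 2*b^2 + 4*b + 1)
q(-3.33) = -30.41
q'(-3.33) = 18.48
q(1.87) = 72.18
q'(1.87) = 221.53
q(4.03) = -180.84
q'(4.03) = -14.37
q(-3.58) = -35.26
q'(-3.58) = 20.36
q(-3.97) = -43.78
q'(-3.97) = 23.30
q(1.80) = 58.63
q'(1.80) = 168.94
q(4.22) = -184.27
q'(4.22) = -21.47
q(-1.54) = -9.41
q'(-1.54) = 4.49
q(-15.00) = -777.02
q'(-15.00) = 110.23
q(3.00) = -221.00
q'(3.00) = 179.00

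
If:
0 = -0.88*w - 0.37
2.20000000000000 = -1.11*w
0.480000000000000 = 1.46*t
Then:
No Solution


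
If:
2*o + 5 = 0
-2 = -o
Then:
No Solution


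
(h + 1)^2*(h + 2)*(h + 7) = h^4 + 11*h^3 + 33*h^2 + 37*h + 14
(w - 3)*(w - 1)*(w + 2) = w^3 - 2*w^2 - 5*w + 6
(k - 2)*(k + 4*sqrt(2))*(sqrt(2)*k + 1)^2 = 2*k^4 - 4*k^3 + 10*sqrt(2)*k^3 - 20*sqrt(2)*k^2 + 17*k^2 - 34*k + 4*sqrt(2)*k - 8*sqrt(2)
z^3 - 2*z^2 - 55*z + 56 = (z - 8)*(z - 1)*(z + 7)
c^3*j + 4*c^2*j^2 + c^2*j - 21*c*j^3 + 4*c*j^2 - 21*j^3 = (c - 3*j)*(c + 7*j)*(c*j + j)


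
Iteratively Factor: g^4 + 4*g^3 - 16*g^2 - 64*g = (g + 4)*(g^3 - 16*g) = (g - 4)*(g + 4)*(g^2 + 4*g) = (g - 4)*(g + 4)^2*(g)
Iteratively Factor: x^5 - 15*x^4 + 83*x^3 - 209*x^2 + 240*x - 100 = (x - 2)*(x^4 - 13*x^3 + 57*x^2 - 95*x + 50) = (x - 5)*(x - 2)*(x^3 - 8*x^2 + 17*x - 10) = (x - 5)*(x - 2)*(x - 1)*(x^2 - 7*x + 10) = (x - 5)*(x - 2)^2*(x - 1)*(x - 5)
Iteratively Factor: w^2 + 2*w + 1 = (w + 1)*(w + 1)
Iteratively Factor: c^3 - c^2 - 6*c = (c - 3)*(c^2 + 2*c) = c*(c - 3)*(c + 2)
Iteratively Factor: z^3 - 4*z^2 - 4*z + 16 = (z - 4)*(z^2 - 4) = (z - 4)*(z + 2)*(z - 2)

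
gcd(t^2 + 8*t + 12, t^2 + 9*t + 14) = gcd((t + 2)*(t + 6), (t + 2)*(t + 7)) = t + 2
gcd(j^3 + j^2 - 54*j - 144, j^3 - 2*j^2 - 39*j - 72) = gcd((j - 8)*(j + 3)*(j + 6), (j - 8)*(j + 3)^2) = j^2 - 5*j - 24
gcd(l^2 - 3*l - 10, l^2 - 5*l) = l - 5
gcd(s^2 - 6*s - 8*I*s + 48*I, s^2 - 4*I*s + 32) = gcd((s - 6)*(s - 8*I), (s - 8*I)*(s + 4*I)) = s - 8*I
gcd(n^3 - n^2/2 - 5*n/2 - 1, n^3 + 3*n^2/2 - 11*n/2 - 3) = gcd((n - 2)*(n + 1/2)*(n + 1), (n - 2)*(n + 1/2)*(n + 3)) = n^2 - 3*n/2 - 1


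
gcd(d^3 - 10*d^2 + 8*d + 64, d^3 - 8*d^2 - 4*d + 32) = d^2 - 6*d - 16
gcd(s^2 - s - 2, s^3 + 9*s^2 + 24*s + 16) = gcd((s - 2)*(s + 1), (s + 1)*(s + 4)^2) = s + 1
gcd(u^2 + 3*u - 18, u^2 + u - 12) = u - 3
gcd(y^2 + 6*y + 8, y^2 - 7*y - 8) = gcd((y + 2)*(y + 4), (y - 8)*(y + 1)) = 1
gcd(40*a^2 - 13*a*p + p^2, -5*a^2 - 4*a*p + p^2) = -5*a + p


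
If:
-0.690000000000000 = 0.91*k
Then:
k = -0.76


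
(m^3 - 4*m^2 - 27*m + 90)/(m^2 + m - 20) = (m^2 - 9*m + 18)/(m - 4)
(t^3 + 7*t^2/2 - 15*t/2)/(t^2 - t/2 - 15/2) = t*(-2*t^2 - 7*t + 15)/(-2*t^2 + t + 15)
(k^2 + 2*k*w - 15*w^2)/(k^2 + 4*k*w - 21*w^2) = (k + 5*w)/(k + 7*w)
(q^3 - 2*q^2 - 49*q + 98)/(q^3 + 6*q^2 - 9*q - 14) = (q - 7)/(q + 1)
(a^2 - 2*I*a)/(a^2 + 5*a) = (a - 2*I)/(a + 5)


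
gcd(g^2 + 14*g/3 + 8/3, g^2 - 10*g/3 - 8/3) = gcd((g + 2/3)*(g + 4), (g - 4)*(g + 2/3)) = g + 2/3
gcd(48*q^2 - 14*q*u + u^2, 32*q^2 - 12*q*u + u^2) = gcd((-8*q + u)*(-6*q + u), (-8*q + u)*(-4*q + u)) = 8*q - u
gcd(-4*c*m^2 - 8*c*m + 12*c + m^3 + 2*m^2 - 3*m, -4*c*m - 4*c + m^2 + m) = 4*c - m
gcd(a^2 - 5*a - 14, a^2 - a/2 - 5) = a + 2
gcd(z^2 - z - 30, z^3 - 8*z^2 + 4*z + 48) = z - 6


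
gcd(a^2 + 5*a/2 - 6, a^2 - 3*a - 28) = a + 4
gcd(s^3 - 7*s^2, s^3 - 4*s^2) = s^2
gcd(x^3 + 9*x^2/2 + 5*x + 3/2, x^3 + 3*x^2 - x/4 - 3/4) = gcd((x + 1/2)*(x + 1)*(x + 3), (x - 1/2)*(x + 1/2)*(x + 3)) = x^2 + 7*x/2 + 3/2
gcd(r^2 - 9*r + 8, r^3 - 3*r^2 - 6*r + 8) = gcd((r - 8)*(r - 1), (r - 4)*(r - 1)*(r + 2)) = r - 1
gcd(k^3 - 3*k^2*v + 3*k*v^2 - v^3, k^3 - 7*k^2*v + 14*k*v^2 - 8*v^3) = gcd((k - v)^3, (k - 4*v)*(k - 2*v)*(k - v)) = -k + v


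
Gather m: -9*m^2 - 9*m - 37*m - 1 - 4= -9*m^2 - 46*m - 5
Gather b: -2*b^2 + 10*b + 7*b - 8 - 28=-2*b^2 + 17*b - 36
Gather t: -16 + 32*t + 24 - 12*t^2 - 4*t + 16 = -12*t^2 + 28*t + 24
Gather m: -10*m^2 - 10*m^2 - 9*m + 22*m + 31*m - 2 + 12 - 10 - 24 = -20*m^2 + 44*m - 24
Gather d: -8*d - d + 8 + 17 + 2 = 27 - 9*d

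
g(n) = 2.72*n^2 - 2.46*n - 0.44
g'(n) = 5.44*n - 2.46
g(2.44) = 9.75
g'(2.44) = 10.81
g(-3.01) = 31.61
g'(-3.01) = -18.83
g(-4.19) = 57.62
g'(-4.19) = -25.25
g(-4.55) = 67.06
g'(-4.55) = -27.21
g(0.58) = -0.95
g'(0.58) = 0.70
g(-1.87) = 13.67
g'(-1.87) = -12.63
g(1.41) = 1.50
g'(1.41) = 5.21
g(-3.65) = 44.78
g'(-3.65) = -22.32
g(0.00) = -0.44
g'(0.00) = -2.46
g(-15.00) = 648.46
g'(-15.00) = -84.06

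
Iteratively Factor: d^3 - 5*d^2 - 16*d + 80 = (d - 5)*(d^2 - 16) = (d - 5)*(d - 4)*(d + 4)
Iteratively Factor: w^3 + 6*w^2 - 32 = (w - 2)*(w^2 + 8*w + 16) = (w - 2)*(w + 4)*(w + 4)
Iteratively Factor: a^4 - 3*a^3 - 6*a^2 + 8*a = (a - 4)*(a^3 + a^2 - 2*a) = a*(a - 4)*(a^2 + a - 2) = a*(a - 4)*(a + 2)*(a - 1)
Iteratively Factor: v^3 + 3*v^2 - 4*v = (v + 4)*(v^2 - v) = v*(v + 4)*(v - 1)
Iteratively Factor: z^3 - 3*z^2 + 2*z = (z - 2)*(z^2 - z) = (z - 2)*(z - 1)*(z)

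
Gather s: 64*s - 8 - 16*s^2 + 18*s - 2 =-16*s^2 + 82*s - 10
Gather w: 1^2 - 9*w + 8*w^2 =8*w^2 - 9*w + 1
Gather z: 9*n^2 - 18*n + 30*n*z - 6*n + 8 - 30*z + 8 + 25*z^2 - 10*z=9*n^2 - 24*n + 25*z^2 + z*(30*n - 40) + 16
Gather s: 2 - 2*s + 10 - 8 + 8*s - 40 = 6*s - 36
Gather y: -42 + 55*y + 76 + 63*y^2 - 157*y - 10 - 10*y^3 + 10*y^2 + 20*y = -10*y^3 + 73*y^2 - 82*y + 24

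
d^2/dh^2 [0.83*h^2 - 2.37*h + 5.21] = 1.66000000000000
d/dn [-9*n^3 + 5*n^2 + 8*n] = -27*n^2 + 10*n + 8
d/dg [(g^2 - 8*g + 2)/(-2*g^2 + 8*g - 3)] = 2*(-4*g^2 + g + 4)/(4*g^4 - 32*g^3 + 76*g^2 - 48*g + 9)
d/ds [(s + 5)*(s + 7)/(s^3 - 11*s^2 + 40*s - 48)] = (-s^3 - 28*s^2 - 45*s + 494)/(s^5 - 18*s^4 + 129*s^3 - 460*s^2 + 816*s - 576)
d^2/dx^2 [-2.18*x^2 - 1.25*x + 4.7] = -4.36000000000000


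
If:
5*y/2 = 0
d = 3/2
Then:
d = 3/2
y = 0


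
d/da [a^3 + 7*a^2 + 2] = a*(3*a + 14)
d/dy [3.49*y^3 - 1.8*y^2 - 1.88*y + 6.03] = 10.47*y^2 - 3.6*y - 1.88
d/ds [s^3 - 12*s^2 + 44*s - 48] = 3*s^2 - 24*s + 44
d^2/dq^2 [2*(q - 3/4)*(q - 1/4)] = 4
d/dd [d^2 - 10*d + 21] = 2*d - 10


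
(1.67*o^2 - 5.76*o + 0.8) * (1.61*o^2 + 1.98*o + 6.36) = 2.6887*o^4 - 5.967*o^3 + 0.5044*o^2 - 35.0496*o + 5.088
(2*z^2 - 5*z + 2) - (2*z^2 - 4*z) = 2 - z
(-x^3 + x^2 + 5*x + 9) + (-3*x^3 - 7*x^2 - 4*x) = -4*x^3 - 6*x^2 + x + 9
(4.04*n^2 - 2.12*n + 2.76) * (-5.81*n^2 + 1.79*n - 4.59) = -23.4724*n^4 + 19.5488*n^3 - 38.374*n^2 + 14.6712*n - 12.6684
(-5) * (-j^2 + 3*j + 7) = 5*j^2 - 15*j - 35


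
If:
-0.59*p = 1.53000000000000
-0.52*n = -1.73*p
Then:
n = -8.63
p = -2.59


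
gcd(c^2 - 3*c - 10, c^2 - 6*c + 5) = c - 5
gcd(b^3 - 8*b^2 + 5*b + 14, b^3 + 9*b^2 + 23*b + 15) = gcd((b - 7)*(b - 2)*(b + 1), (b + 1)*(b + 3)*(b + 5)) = b + 1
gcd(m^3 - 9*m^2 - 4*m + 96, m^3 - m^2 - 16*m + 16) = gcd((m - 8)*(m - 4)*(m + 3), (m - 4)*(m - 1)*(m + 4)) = m - 4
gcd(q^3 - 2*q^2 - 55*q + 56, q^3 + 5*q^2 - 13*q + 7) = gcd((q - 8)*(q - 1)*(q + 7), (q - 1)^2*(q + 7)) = q^2 + 6*q - 7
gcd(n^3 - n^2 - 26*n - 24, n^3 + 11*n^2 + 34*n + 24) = n^2 + 5*n + 4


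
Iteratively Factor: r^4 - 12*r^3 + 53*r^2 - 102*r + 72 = (r - 4)*(r^3 - 8*r^2 + 21*r - 18) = (r - 4)*(r - 3)*(r^2 - 5*r + 6) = (r - 4)*(r - 3)*(r - 2)*(r - 3)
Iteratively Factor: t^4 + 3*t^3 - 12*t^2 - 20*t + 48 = (t - 2)*(t^3 + 5*t^2 - 2*t - 24) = (t - 2)^2*(t^2 + 7*t + 12) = (t - 2)^2*(t + 3)*(t + 4)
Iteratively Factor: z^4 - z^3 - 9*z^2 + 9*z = (z - 1)*(z^3 - 9*z) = (z - 1)*(z + 3)*(z^2 - 3*z) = z*(z - 1)*(z + 3)*(z - 3)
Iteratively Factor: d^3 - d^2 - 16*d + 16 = (d - 1)*(d^2 - 16) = (d - 1)*(d + 4)*(d - 4)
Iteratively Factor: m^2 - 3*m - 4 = (m - 4)*(m + 1)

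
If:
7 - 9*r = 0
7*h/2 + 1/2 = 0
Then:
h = -1/7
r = 7/9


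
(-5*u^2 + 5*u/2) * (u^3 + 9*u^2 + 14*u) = -5*u^5 - 85*u^4/2 - 95*u^3/2 + 35*u^2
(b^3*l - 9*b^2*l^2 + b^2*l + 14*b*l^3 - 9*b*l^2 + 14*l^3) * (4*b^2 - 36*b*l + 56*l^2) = 4*b^5*l - 72*b^4*l^2 + 4*b^4*l + 436*b^3*l^3 - 72*b^3*l^2 - 1008*b^2*l^4 + 436*b^2*l^3 + 784*b*l^5 - 1008*b*l^4 + 784*l^5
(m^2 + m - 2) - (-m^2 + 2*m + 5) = 2*m^2 - m - 7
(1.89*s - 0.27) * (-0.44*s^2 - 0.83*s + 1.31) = -0.8316*s^3 - 1.4499*s^2 + 2.7*s - 0.3537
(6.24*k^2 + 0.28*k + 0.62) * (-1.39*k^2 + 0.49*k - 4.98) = -8.6736*k^4 + 2.6684*k^3 - 31.7998*k^2 - 1.0906*k - 3.0876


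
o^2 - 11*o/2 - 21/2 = (o - 7)*(o + 3/2)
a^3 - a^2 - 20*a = a*(a - 5)*(a + 4)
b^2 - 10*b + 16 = (b - 8)*(b - 2)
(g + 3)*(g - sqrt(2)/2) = g^2 - sqrt(2)*g/2 + 3*g - 3*sqrt(2)/2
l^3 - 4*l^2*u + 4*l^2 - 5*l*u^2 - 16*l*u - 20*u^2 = (l + 4)*(l - 5*u)*(l + u)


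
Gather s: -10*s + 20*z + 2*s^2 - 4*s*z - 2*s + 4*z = 2*s^2 + s*(-4*z - 12) + 24*z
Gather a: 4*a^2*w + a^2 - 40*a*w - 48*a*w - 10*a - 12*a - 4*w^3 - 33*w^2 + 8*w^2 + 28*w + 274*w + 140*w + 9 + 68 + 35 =a^2*(4*w + 1) + a*(-88*w - 22) - 4*w^3 - 25*w^2 + 442*w + 112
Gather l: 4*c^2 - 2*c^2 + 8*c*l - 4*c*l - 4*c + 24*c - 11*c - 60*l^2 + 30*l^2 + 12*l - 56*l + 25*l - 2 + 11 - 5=2*c^2 + 9*c - 30*l^2 + l*(4*c - 19) + 4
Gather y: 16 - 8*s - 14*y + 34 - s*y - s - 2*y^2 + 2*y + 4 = -9*s - 2*y^2 + y*(-s - 12) + 54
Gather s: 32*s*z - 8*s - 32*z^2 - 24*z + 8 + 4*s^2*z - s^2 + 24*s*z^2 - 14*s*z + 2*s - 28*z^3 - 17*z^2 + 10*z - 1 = s^2*(4*z - 1) + s*(24*z^2 + 18*z - 6) - 28*z^3 - 49*z^2 - 14*z + 7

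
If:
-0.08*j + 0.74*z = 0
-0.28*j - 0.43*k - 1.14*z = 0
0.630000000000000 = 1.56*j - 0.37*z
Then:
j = 0.41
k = -0.39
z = 0.04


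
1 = 1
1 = 1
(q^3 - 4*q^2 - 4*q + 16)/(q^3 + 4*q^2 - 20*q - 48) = (q - 2)/(q + 6)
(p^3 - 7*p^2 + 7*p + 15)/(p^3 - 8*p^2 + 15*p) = (p + 1)/p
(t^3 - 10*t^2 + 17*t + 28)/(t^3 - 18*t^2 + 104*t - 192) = (t^2 - 6*t - 7)/(t^2 - 14*t + 48)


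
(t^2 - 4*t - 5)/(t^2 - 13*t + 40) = (t + 1)/(t - 8)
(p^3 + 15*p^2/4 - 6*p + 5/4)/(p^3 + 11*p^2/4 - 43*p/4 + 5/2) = (p - 1)/(p - 2)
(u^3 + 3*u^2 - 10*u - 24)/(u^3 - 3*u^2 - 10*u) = (u^2 + u - 12)/(u*(u - 5))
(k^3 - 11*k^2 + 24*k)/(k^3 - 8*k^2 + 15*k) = (k - 8)/(k - 5)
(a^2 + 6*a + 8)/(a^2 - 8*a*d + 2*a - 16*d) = (a + 4)/(a - 8*d)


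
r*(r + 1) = r^2 + r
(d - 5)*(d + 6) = d^2 + d - 30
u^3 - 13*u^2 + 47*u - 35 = (u - 7)*(u - 5)*(u - 1)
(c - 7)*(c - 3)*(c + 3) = c^3 - 7*c^2 - 9*c + 63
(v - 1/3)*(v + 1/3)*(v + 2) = v^3 + 2*v^2 - v/9 - 2/9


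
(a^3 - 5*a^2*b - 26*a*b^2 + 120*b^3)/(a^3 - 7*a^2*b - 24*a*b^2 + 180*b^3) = (a - 4*b)/(a - 6*b)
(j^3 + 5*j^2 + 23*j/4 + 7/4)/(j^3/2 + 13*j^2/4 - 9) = (4*j^3 + 20*j^2 + 23*j + 7)/(2*j^3 + 13*j^2 - 36)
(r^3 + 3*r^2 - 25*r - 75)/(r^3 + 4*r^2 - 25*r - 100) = (r + 3)/(r + 4)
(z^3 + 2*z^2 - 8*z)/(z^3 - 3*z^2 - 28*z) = (z - 2)/(z - 7)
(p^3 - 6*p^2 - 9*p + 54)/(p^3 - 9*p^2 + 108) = (p - 3)/(p - 6)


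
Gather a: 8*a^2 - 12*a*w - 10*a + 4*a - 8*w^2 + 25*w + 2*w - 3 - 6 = 8*a^2 + a*(-12*w - 6) - 8*w^2 + 27*w - 9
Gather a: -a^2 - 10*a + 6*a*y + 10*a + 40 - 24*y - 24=-a^2 + 6*a*y - 24*y + 16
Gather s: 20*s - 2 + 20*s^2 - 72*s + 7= 20*s^2 - 52*s + 5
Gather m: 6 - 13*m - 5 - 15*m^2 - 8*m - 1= -15*m^2 - 21*m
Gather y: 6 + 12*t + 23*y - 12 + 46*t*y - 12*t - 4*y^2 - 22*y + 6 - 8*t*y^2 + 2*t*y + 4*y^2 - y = -8*t*y^2 + 48*t*y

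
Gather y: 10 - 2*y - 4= 6 - 2*y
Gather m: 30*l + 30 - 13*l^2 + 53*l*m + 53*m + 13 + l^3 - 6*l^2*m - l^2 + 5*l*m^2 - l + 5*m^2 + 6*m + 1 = l^3 - 14*l^2 + 29*l + m^2*(5*l + 5) + m*(-6*l^2 + 53*l + 59) + 44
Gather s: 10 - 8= 2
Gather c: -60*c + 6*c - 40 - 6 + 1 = -54*c - 45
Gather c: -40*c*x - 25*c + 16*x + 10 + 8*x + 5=c*(-40*x - 25) + 24*x + 15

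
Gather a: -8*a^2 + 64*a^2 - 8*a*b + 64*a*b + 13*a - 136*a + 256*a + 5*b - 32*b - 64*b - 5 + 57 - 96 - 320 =56*a^2 + a*(56*b + 133) - 91*b - 364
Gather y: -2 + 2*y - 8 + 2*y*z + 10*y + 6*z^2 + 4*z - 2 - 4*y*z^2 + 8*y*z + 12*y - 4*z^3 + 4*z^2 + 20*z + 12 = y*(-4*z^2 + 10*z + 24) - 4*z^3 + 10*z^2 + 24*z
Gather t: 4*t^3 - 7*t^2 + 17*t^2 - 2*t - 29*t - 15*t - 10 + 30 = 4*t^3 + 10*t^2 - 46*t + 20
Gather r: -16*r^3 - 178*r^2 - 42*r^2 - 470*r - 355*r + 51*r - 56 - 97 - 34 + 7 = -16*r^3 - 220*r^2 - 774*r - 180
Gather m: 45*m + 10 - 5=45*m + 5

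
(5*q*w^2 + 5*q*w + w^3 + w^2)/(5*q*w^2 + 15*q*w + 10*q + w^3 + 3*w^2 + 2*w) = w/(w + 2)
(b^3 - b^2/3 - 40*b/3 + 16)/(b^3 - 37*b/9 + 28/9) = 3*(b^2 + b - 12)/(3*b^2 + 4*b - 7)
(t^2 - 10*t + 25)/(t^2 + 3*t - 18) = (t^2 - 10*t + 25)/(t^2 + 3*t - 18)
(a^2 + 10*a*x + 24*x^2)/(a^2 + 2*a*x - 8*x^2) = (-a - 6*x)/(-a + 2*x)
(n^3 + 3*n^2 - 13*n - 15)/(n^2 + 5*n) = n - 2 - 3/n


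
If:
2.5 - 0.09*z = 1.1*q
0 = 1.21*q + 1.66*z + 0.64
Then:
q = 2.45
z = -2.17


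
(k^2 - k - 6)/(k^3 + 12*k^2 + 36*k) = (k^2 - k - 6)/(k*(k^2 + 12*k + 36))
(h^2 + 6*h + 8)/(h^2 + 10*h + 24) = (h + 2)/(h + 6)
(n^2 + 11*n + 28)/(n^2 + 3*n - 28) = (n + 4)/(n - 4)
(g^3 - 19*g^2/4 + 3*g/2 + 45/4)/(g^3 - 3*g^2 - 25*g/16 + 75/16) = 4*(g - 3)/(4*g - 5)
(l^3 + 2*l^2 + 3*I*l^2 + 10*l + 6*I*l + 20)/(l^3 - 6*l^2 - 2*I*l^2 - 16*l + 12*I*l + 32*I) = (l + 5*I)/(l - 8)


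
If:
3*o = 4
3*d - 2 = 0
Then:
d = 2/3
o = 4/3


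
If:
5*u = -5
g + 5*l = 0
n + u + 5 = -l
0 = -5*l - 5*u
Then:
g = -5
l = 1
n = -5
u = -1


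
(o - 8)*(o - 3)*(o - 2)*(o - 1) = o^4 - 14*o^3 + 59*o^2 - 94*o + 48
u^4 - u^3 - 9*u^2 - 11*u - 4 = (u - 4)*(u + 1)^3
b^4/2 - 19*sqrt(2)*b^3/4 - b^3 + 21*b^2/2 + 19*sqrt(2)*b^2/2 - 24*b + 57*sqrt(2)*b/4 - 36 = (b/2 + 1/2)*(b - 3)*(b - 8*sqrt(2))*(b - 3*sqrt(2)/2)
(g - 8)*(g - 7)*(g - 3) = g^3 - 18*g^2 + 101*g - 168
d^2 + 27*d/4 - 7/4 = (d - 1/4)*(d + 7)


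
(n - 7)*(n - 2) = n^2 - 9*n + 14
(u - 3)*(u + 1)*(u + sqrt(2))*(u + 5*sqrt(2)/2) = u^4 - 2*u^3 + 7*sqrt(2)*u^3/2 - 7*sqrt(2)*u^2 + 2*u^2 - 21*sqrt(2)*u/2 - 10*u - 15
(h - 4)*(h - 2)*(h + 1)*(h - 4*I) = h^4 - 5*h^3 - 4*I*h^3 + 2*h^2 + 20*I*h^2 + 8*h - 8*I*h - 32*I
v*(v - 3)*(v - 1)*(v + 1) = v^4 - 3*v^3 - v^2 + 3*v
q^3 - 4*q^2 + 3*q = q*(q - 3)*(q - 1)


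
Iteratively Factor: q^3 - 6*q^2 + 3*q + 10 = (q - 5)*(q^2 - q - 2) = (q - 5)*(q + 1)*(q - 2)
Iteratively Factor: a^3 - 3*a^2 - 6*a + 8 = (a - 1)*(a^2 - 2*a - 8) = (a - 1)*(a + 2)*(a - 4)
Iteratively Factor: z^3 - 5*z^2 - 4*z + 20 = (z - 2)*(z^2 - 3*z - 10) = (z - 5)*(z - 2)*(z + 2)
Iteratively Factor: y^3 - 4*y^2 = (y)*(y^2 - 4*y) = y^2*(y - 4)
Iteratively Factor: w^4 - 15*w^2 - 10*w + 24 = (w - 4)*(w^3 + 4*w^2 + w - 6) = (w - 4)*(w + 3)*(w^2 + w - 2) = (w - 4)*(w + 2)*(w + 3)*(w - 1)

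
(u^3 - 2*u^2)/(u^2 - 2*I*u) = u*(u - 2)/(u - 2*I)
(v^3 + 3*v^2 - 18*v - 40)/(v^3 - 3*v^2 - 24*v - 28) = (v^2 + v - 20)/(v^2 - 5*v - 14)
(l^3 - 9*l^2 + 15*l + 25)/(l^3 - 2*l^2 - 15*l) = (l^2 - 4*l - 5)/(l*(l + 3))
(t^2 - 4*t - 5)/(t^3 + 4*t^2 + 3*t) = (t - 5)/(t*(t + 3))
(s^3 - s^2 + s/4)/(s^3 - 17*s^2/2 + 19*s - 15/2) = s*(2*s - 1)/(2*(s^2 - 8*s + 15))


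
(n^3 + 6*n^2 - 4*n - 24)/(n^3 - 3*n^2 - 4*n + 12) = (n + 6)/(n - 3)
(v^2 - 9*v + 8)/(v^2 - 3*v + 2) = (v - 8)/(v - 2)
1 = 1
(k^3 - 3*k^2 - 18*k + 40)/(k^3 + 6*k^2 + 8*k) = (k^2 - 7*k + 10)/(k*(k + 2))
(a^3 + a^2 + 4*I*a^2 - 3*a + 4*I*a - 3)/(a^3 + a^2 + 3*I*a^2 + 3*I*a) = (a + I)/a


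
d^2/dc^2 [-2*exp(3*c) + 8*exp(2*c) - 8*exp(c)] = (-18*exp(2*c) + 32*exp(c) - 8)*exp(c)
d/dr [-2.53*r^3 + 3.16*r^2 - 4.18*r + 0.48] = -7.59*r^2 + 6.32*r - 4.18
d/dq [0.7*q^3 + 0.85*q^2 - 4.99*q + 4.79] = 2.1*q^2 + 1.7*q - 4.99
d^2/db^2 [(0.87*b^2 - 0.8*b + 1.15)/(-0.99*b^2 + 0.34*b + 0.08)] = (-8.88178419700125e-16*b^4 + 0.982475999999999*b^3 - 7.176114*b^2 + 2.7027*b - 0.502696)/(0.970299*b^6 - 0.999702*b^5 + 0.108108*b^4 + 0.122264*b^3 - 0.008736*b^2 - 0.006528*b - 0.000512)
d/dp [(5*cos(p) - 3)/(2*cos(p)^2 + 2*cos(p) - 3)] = (10*cos(p)^2 - 12*cos(p) + 9)*sin(p)/(2*cos(p) + cos(2*p) - 2)^2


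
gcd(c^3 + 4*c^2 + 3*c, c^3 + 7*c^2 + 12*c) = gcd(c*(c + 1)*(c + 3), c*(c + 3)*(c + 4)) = c^2 + 3*c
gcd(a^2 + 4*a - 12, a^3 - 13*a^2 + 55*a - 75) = 1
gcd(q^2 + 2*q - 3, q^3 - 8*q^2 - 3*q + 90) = q + 3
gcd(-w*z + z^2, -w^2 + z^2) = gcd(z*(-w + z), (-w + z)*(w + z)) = -w + z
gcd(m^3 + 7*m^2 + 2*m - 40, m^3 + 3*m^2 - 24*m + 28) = m - 2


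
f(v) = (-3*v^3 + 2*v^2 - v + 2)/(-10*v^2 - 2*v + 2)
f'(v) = (20*v + 2)*(-3*v^3 + 2*v^2 - v + 2)/(-10*v^2 - 2*v + 2)^2 + (-9*v^2 + 4*v - 1)/(-10*v^2 - 2*v + 2) = (15*v^4 + 6*v^3 - 16*v^2 + 24*v + 1)/(2*(25*v^4 + 10*v^3 - 9*v^2 - 2*v + 1))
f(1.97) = 0.37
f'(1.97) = 0.31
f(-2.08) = -1.07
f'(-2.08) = 0.16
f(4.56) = 1.14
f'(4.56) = 0.30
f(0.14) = 1.24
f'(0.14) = 3.50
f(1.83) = 0.33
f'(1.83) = 0.32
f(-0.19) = 1.13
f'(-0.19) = -2.04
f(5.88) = 1.53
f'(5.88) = 0.30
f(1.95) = 0.37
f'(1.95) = 0.31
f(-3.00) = -1.27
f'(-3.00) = 0.25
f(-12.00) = -3.88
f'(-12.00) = 0.30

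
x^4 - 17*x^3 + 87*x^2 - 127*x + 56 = (x - 8)*(x - 7)*(x - 1)^2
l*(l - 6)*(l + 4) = l^3 - 2*l^2 - 24*l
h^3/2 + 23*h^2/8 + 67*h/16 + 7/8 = (h/2 + 1)*(h + 1/4)*(h + 7/2)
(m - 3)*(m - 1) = m^2 - 4*m + 3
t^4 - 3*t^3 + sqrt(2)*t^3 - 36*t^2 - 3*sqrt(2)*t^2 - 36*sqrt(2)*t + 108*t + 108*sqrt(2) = (t - 6)*(t - 3)*(t + 6)*(t + sqrt(2))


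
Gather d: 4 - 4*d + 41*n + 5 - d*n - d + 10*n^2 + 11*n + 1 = d*(-n - 5) + 10*n^2 + 52*n + 10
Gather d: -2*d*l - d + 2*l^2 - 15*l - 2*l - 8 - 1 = d*(-2*l - 1) + 2*l^2 - 17*l - 9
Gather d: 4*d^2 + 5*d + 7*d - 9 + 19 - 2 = 4*d^2 + 12*d + 8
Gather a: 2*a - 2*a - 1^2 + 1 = 0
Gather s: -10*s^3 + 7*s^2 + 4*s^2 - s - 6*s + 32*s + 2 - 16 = -10*s^3 + 11*s^2 + 25*s - 14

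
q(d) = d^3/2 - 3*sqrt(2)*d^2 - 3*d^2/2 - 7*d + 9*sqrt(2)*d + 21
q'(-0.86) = 16.71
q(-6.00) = -328.10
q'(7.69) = 6.11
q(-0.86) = 11.51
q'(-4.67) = 92.08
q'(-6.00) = 128.64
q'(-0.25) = 8.69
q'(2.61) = -14.03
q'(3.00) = -15.23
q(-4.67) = -181.91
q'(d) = 3*d^2/2 - 6*sqrt(2)*d - 3*d - 7 + 9*sqrt(2)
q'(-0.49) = 11.72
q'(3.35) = -15.91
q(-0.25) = 19.20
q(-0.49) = 16.76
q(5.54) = -38.50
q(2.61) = 5.72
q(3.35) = -5.46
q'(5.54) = -11.86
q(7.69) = -47.17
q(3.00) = 0.00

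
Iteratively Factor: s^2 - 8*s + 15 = (s - 5)*(s - 3)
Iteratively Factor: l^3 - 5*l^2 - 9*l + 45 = (l - 5)*(l^2 - 9) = (l - 5)*(l - 3)*(l + 3)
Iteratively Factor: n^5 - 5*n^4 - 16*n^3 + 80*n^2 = (n)*(n^4 - 5*n^3 - 16*n^2 + 80*n) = n^2*(n^3 - 5*n^2 - 16*n + 80) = n^2*(n - 5)*(n^2 - 16) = n^2*(n - 5)*(n + 4)*(n - 4)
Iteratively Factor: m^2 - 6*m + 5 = (m - 1)*(m - 5)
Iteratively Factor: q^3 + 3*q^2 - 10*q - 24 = (q + 4)*(q^2 - q - 6) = (q - 3)*(q + 4)*(q + 2)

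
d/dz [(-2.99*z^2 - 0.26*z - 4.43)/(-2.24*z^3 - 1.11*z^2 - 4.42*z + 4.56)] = (-6.6976*z^4 - 1.1648*z^3 - 16.8424*z^2 - 37.1034*z - 20.7662)/(5.0176*z^6 + 4.9728*z^5 + 21.0337*z^4 - 10.6164*z^3 + 9.4132*z^2 - 40.3104*z + 20.7936)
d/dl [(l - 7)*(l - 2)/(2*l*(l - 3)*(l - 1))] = (-l^4 + 18*l^3 - 75*l^2 + 112*l - 42)/(2*l^2*(l^4 - 8*l^3 + 22*l^2 - 24*l + 9))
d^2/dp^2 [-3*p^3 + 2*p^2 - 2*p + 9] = 4 - 18*p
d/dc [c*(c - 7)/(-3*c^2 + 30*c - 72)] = (c^2 - 16*c + 56)/(c^4 - 20*c^3 + 148*c^2 - 480*c + 576)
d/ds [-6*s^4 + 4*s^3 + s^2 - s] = -24*s^3 + 12*s^2 + 2*s - 1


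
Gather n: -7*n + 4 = 4 - 7*n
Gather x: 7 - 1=6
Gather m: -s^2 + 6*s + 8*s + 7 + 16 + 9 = -s^2 + 14*s + 32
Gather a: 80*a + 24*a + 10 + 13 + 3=104*a + 26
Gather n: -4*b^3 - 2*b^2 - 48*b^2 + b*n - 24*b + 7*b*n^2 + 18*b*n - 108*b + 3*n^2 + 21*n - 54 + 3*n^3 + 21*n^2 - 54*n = -4*b^3 - 50*b^2 - 132*b + 3*n^3 + n^2*(7*b + 24) + n*(19*b - 33) - 54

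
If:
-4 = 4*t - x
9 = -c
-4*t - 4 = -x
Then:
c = -9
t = x/4 - 1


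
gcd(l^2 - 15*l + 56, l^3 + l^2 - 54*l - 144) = l - 8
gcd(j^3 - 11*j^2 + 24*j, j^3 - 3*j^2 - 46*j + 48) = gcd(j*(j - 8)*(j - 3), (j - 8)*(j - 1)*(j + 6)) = j - 8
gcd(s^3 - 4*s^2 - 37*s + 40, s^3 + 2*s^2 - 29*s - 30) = 1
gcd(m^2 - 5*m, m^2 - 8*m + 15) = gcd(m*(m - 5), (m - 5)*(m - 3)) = m - 5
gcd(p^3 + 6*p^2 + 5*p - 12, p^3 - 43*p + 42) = p - 1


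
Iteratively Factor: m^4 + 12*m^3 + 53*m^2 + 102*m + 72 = (m + 3)*(m^3 + 9*m^2 + 26*m + 24) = (m + 2)*(m + 3)*(m^2 + 7*m + 12) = (m + 2)*(m + 3)*(m + 4)*(m + 3)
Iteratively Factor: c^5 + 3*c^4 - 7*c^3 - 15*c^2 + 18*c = (c - 2)*(c^4 + 5*c^3 + 3*c^2 - 9*c) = (c - 2)*(c + 3)*(c^3 + 2*c^2 - 3*c) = (c - 2)*(c - 1)*(c + 3)*(c^2 + 3*c) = c*(c - 2)*(c - 1)*(c + 3)*(c + 3)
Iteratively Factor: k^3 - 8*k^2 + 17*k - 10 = (k - 2)*(k^2 - 6*k + 5) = (k - 2)*(k - 1)*(k - 5)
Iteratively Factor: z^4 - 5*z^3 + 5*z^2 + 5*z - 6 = (z - 1)*(z^3 - 4*z^2 + z + 6) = (z - 3)*(z - 1)*(z^2 - z - 2) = (z - 3)*(z - 1)*(z + 1)*(z - 2)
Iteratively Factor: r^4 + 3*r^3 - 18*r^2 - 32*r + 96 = (r - 3)*(r^3 + 6*r^2 - 32) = (r - 3)*(r + 4)*(r^2 + 2*r - 8) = (r - 3)*(r + 4)^2*(r - 2)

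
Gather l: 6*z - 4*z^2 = -4*z^2 + 6*z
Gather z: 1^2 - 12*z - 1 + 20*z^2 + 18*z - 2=20*z^2 + 6*z - 2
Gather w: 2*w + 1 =2*w + 1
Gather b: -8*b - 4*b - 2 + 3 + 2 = 3 - 12*b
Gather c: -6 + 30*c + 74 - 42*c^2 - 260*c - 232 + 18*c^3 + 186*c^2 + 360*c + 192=18*c^3 + 144*c^2 + 130*c + 28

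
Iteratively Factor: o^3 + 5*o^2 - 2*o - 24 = (o + 3)*(o^2 + 2*o - 8) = (o + 3)*(o + 4)*(o - 2)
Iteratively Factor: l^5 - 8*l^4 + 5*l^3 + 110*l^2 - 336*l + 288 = (l - 3)*(l^4 - 5*l^3 - 10*l^2 + 80*l - 96) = (l - 3)*(l - 2)*(l^3 - 3*l^2 - 16*l + 48) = (l - 3)*(l - 2)*(l + 4)*(l^2 - 7*l + 12) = (l - 4)*(l - 3)*(l - 2)*(l + 4)*(l - 3)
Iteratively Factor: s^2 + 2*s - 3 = (s - 1)*(s + 3)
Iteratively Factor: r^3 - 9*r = (r - 3)*(r^2 + 3*r) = (r - 3)*(r + 3)*(r)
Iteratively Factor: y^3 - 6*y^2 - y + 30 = (y - 3)*(y^2 - 3*y - 10) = (y - 5)*(y - 3)*(y + 2)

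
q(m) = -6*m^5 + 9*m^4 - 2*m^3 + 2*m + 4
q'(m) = -30*m^4 + 36*m^3 - 6*m^2 + 2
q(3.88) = -3341.41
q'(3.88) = -4784.58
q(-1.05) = 22.81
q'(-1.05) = -82.75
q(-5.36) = 34274.31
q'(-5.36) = -30475.74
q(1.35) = 4.77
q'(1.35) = -20.01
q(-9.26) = 476260.67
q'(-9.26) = -249676.83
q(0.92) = 6.78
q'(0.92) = 3.46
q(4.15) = -4846.82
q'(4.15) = -6426.73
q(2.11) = -83.11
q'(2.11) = -281.17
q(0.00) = 4.00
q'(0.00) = 2.00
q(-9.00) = 414787.00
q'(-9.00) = -223558.00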